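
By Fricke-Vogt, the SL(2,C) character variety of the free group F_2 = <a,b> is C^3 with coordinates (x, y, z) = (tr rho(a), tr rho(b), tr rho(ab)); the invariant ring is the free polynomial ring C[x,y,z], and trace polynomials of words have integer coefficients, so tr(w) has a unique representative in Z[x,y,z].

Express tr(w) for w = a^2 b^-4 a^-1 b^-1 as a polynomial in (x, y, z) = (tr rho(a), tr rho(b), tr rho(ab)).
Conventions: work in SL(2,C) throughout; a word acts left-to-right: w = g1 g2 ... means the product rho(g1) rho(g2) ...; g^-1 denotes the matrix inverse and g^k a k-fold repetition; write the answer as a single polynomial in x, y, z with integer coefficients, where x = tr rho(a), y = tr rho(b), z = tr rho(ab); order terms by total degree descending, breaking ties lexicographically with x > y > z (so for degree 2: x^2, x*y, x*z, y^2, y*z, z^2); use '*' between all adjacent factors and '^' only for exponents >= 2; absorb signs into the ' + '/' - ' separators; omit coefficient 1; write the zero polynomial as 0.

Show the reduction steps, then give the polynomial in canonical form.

x^2*y^4*z - x^3*y^3 - x*y^3*z^2 - 2*x^2*y^2*z - y^4*z + 2*x^3*y + 2*x*y^3 + 2*x*y*z^2 + 3*y^2*z - 5*x*y - z

trace(b^-1 a) = trace(a)*trace(b) - trace(a b) = x*y - z
trace(a b^-2) = trace(b^-1 a)*trace(b) - trace(b^-1 a b) = x*y^2 - y*z - x
trace(b^2 a) = trace(b)*trace(a b) - trace(a) = y*z - x
trace(b^2) = trace(b)*trace(b) - trace(1) = y^2 - 2
trace(b a^2 b) = trace(a)*trace(b^2 a) - trace(b^2) = x*y*z - x^2 - y^2 + 2
trace(b a b a) = trace(a b)*trace(a b) - trace(1) = z^2 - 2
trace(b a^2 b a) = trace(a)*trace(b a b a) - trace(b a b) = x*z^2 - y*z - x
trace(a^-1 b a^2 b) = trace(b a^2 b)*trace(a) - trace(b a^2 b a) = x^2*y*z - x^3 - x*y^2 - x*z^2 + y*z + 3*x
trace(b^-1 a^-1 b a^2) = trace(a^-1 b a^2)*trace(b) - trace(a^-1 b a^2 b) = -x^2*y*z + x^3 + x*y^2 + x*z^2 - 3*x
trace(a^2 b^-2 a^-1 b) = trace(b^-1 a^-1 b a^2)*trace(b) - trace(b^-1 a^-1 b a^2 b) = -x^2*y^2*z + x^3*y + x*y^3 + x*y*z^2 - 3*x*y - z
trace(b^-2 a^-1 b^-1 a^2) = trace(a^2 b^-2 a^-1)*trace(b) - trace(a^2 b^-2 a^-1 b) = x^2*y^2*z - x^3*y - x*y*z^2 - y^2*z + 2*x*y + z
trace(b^-1 a^-1 b^-1 a^2) = trace(a^2 b^-1 a^-1)*trace(b) - trace(a^2 b^-1 a^-1 b) = x^2*y*z - x^3 - x*z^2 - y*z + 3*x
trace(a^-1 b^-1 a^2 b^-3) = trace(b^-2 a^-1 b^-1 a^2)*trace(b) - trace(b^-2 a^-1 b^-1 a^2 b) = x^2*y^3*z - x^3*y^2 - x*y^2*z^2 - x^2*y*z - y^3*z + x^3 + 2*x*y^2 + x*z^2 + 2*y*z - 3*x
trace(a^2 b^-4 a^-1 b^-1) = trace(a^-1 b^-1 a^2 b^-3)*trace(b) - trace(a^-1 b^-1 a^2 b^-2) = x^2*y^4*z - x^3*y^3 - x*y^3*z^2 - 2*x^2*y^2*z - y^4*z + 2*x^3*y + 2*x*y^3 + 2*x*y*z^2 + 3*y^2*z - 5*x*y - z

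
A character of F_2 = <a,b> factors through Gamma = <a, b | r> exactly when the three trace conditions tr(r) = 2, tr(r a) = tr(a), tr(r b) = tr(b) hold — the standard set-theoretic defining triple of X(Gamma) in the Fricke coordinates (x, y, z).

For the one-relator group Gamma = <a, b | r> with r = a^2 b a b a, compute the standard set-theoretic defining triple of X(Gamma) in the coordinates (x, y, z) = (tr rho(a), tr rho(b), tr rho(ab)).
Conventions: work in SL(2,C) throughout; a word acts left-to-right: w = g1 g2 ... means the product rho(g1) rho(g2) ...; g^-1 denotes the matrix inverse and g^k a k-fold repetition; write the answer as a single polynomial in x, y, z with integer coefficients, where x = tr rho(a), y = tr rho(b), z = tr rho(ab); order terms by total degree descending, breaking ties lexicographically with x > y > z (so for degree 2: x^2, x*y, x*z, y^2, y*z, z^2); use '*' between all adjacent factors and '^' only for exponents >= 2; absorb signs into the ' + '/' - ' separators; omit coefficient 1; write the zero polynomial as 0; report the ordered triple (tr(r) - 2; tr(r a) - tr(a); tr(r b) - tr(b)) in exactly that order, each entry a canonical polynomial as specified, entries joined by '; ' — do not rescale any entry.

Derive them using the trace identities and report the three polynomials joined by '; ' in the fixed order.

x^2*z^2 - x*y*z - x^2 - z^2; x^3*z^2 - x^2*y*z - x^3 - 2*x*z^2 + y*z + 2*x; x*z^3 - y*z^2 - 2*x*z

and trace(b a b a) = trace(a b)*trace(a b) - trace(1)  (split on a) = z^2 - 2
and trace(b a b) = trace(b)*trace(a b) - trace(a)  (reduce the b square) = y*z - x
and trace(b a b a^2) = trace(a)*trace(b a b a) - trace(b a b)  (reduce the a square) = x*z^2 - y*z - x
and trace(a^2 b a b a) = trace(a)*trace(b a b a^2) - trace(b a b a)  (reduce the a square) = x^2*z^2 - x*y*z - x^2 - z^2 + 2
trace(a^2 b a b a^2) = trace(a)*trace(a^2 b a b a) - trace(a^2 b a b)   [square of a] = x^3*z^2 - x^2*y*z - x^3 - 2*x*z^2 + y*z + 3*x
trace(b a b a b a) = trace(a b a b)*trace(a b) - trace(b a)  (split on a) = z^3 - 3*z
trace(a b a) = trace(a)*trace(b a) - trace(b)  (reduce the a square) = x*z - y
trace(b a b a b) = trace(b)*trace(a b a b) - trace(a b a)  (reduce the b square) = y*z^2 - x*z - y
next, trace(a^2 b a b a b) = trace(a)*trace(b a b a b a) - trace(b a b a b)  (reduce the a square) = x*z^3 - y*z^2 - 2*x*z + y
assemble the triple (trace(r) - 2; trace(r a) - x; trace(r b) - y)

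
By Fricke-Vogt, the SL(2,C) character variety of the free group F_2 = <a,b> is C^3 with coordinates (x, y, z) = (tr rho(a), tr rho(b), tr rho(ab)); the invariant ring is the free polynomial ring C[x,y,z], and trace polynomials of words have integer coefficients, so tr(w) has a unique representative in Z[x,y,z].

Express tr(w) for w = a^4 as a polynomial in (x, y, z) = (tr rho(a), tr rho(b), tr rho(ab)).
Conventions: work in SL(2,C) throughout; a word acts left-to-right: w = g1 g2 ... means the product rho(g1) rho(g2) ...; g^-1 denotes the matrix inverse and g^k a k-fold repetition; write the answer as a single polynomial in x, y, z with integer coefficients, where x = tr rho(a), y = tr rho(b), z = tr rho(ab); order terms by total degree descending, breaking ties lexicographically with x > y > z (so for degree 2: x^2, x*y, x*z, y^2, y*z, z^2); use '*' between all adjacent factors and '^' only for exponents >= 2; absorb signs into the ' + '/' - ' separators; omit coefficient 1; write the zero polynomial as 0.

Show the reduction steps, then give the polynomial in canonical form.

trace(a^2) = trace(a) trace(a) - trace(1) = x^2 - 2
trace(a^3) = trace(a) trace(a^2) - trace(a) = x^3 - 3*x
trace(a^4) = trace(a) trace(a^3) - trace(a^2) = x^4 - 4*x^2 + 2

x^4 - 4*x^2 + 2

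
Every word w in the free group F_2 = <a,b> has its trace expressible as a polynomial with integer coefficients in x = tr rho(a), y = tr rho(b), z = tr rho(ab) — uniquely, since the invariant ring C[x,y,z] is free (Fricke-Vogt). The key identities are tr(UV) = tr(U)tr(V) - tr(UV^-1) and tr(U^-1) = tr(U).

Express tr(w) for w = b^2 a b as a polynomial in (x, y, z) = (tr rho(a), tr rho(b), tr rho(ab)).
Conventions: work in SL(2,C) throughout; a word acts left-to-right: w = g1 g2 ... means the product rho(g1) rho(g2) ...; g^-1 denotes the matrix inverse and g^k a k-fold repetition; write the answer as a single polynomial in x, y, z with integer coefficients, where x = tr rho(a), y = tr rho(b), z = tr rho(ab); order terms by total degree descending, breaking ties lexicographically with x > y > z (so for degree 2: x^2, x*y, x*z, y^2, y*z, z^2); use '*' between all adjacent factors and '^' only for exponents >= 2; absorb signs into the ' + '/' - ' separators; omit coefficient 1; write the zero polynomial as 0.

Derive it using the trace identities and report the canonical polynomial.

apply: tr(b a b) = tr(b) * tr(a b) - tr(a) = y*z - x
tr(b^2 a b) = tr(b) * tr(b a b) - tr(b a) = y^2*z - x*y - z

y^2*z - x*y - z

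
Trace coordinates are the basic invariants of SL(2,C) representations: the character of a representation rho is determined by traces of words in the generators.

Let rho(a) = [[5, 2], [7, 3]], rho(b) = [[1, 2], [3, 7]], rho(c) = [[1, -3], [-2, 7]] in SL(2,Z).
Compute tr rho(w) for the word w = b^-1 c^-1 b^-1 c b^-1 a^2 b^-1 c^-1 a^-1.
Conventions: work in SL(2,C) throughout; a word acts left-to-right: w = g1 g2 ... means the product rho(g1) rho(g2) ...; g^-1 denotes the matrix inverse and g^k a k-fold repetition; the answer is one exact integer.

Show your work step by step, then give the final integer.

rho(b^-1) = [[7, -2], [-3, 1]]
... * rho(c^-1) = [[7, 3], [2, 1]]  ->  [[45, 19], [-19, -8]]
... * rho(b^-1) = [[7, -2], [-3, 1]]  ->  [[258, -71], [-109, 30]]
... * rho(c) = [[1, -3], [-2, 7]]  ->  [[400, -1271], [-169, 537]]
... * rho(b^-1) = [[7, -2], [-3, 1]]  ->  [[6613, -2071], [-2794, 875]]
... * rho(a) = [[5, 2], [7, 3]]  ->  [[18568, 7013], [-7845, -2963]]
... * rho(a) = [[5, 2], [7, 3]]  ->  [[141931, 58175], [-59966, -24579]]
... * rho(b^-1) = [[7, -2], [-3, 1]]  ->  [[818992, -225687], [-346025, 95353]]
... * rho(c^-1) = [[7, 3], [2, 1]]  ->  [[5281570, 2231289], [-2231469, -942722]]
... * rho(a^-1) = [[3, -2], [-7, 5]]  ->  [[225687, 593305], [-95353, -250672]]
tr = 225687 + -250672 = -24985

-24985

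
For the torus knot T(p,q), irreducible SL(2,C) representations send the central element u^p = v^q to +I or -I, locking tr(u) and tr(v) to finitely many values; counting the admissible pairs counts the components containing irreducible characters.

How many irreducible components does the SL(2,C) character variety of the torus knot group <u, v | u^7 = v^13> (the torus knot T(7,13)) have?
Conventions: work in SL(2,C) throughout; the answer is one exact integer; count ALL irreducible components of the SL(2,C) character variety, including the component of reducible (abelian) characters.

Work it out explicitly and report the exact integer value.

For T(7,13): irreducibility forces the central element u^7 = v^13 to one of +I, -I.
This locks tr(u) to 2*cos(pi*alpha/7), alpha in 1..6, and tr(v) to 2*cos(pi*beta/13), beta in 1..12, on each component of irreducible characters.
u^7 = (-1)^alpha I and v^13 = (-1)^beta I must agree, so alpha and beta have equal parity.
Enumerate parity-matched pairs: 3*6 odd-odd plus 3*6 even-even gives 36.
That is 36 components of irreducible characters, and with the reducible (abelian) component the total is 37.

37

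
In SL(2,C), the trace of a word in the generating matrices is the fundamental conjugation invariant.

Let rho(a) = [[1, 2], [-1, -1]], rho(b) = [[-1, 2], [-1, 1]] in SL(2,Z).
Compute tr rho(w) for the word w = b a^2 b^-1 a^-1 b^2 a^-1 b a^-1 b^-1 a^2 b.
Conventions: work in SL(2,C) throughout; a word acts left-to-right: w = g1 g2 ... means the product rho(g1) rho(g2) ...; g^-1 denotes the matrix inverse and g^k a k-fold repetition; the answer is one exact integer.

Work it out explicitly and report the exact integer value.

6

rho(b) = [[-1, 2], [-1, 1]]
... * rho(a) = [[1, 2], [-1, -1]]  ->  [[-3, -4], [-2, -3]]
... * rho(a) = [[1, 2], [-1, -1]]  ->  [[1, -2], [1, -1]]
... * rho(b^-1) = [[1, -2], [1, -1]]  ->  [[-1, 0], [0, -1]]
... * rho(a^-1) = [[-1, -2], [1, 1]]  ->  [[1, 2], [-1, -1]]
... * rho(b) = [[-1, 2], [-1, 1]]  ->  [[-3, 4], [2, -3]]
... * rho(b) = [[-1, 2], [-1, 1]]  ->  [[-1, -2], [1, 1]]
... * rho(a^-1) = [[-1, -2], [1, 1]]  ->  [[-1, 0], [0, -1]]
... * rho(b) = [[-1, 2], [-1, 1]]  ->  [[1, -2], [1, -1]]
... * rho(a^-1) = [[-1, -2], [1, 1]]  ->  [[-3, -4], [-2, -3]]
... * rho(b^-1) = [[1, -2], [1, -1]]  ->  [[-7, 10], [-5, 7]]
... * rho(a) = [[1, 2], [-1, -1]]  ->  [[-17, -24], [-12, -17]]
... * rho(a) = [[1, 2], [-1, -1]]  ->  [[7, -10], [5, -7]]
... * rho(b) = [[-1, 2], [-1, 1]]  ->  [[3, 4], [2, 3]]
tr = 3 + 3 = 6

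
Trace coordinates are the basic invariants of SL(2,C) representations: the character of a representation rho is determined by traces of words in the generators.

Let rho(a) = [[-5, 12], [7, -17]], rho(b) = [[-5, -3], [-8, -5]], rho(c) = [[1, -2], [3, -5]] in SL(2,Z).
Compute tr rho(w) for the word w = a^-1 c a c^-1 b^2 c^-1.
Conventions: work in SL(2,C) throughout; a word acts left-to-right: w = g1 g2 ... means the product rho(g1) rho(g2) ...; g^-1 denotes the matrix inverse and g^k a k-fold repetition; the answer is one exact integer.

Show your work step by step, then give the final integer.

rho(a^-1) = [[-17, -12], [-7, -5]]
... * rho(c) = [[1, -2], [3, -5]]  ->  [[-53, 94], [-22, 39]]
... * rho(a) = [[-5, 12], [7, -17]]  ->  [[923, -2234], [383, -927]]
... * rho(c^-1) = [[-5, 2], [-3, 1]]  ->  [[2087, -388], [866, -161]]
... * rho(b) = [[-5, -3], [-8, -5]]  ->  [[-7331, -4321], [-3042, -1793]]
... * rho(b) = [[-5, -3], [-8, -5]]  ->  [[71223, 43598], [29554, 18091]]
... * rho(c^-1) = [[-5, 2], [-3, 1]]  ->  [[-486909, 186044], [-202043, 77199]]
tr = -486909 + 77199 = -409710

-409710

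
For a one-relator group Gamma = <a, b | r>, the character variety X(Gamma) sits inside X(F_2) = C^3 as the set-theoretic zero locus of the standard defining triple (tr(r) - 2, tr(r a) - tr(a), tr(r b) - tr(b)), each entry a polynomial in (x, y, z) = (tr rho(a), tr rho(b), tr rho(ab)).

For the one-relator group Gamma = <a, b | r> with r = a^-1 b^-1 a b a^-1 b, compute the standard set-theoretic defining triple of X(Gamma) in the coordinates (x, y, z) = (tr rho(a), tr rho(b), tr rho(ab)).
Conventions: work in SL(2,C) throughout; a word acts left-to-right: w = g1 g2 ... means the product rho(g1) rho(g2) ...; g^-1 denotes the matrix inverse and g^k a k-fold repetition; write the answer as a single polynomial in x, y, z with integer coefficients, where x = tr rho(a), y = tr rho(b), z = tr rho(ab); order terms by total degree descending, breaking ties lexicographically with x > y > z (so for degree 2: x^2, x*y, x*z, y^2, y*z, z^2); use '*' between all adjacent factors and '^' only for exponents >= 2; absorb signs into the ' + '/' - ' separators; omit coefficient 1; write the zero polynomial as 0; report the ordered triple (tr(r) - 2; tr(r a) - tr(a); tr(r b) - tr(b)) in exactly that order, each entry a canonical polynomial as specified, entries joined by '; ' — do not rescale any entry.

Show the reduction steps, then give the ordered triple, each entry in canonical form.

and tr(a^2 b) = tr(a)*tr(b a) - tr(b) = x*z - y
and tr(a^2) = tr(a)*tr(a) - tr(1) = x^2 - 2
next, tr(b a^2 b) = tr(b)*tr(a^2 b) - tr(a^2) = x*y*z - x^2 - y^2 + 2
tr(b a b a) = tr(b a)*tr(b a) - tr(1)   [split at repeated b] = z^2 - 2
next, tr(b a b) = tr(b)*tr(a b) - tr(a) = y*z - x
and tr(b a^2 b a) = tr(a)*tr(b a b a) - tr(b a b) = x*z^2 - y*z - x
tr(a b a^-1 b a) = tr(b a^2 b)*tr(a) - tr(b a^2 b a) = x^2*y*z - x^3 - x*y^2 - x*z^2 + y*z + 3*x
and tr(b a b a b) = tr(b)*tr(a b a b) - tr(a b a) = y*z^2 - x*z - y
and tr(b a b a b a) = tr(a b)*tr(a b a b) - tr(a^-1 b^-1)   [split at repeated a] = z^3 - 3*z
tr(a b a^-1 b a b) = tr(b a b a b)*tr(a) - tr(b a b a b a) = x*y*z^2 - x^2*z - z^3 - x*y + 3*z
next, tr(b^-1 a b a^-1 b a) = tr(a b a^-1 b a)*tr(b) - tr(a b a^-1 b a b) = x^2*y^2*z - x^3*y - x*y^3 - 2*x*y*z^2 + x^2*z + y^2*z + z^3 + 4*x*y - 3*z
tr(a^-1 b^-1 a b a^-1 b) = tr(b^-1 a b a^-1 b)*tr(a) - tr(b^-1 a b a^-1 b a) = -x^2*y^2*z + x^3*y + x*y^3 + 2*x*y*z^2 - x^2*z - y^2*z - z^3 - 3*x*y + 3*z
and tr(b^2) = tr(b)*tr(b) - tr(1)   [square of b] = y^2 - 2
tr(b^3) = tr(b)*tr(b^2) - tr(b)   [square of b] = y^3 - 3*y
and tr(b^2 a b) = tr(b)*tr(b a b) - tr(b a)   [square of b] = y^2*z - x*y - z
and tr(b a b^3) = tr(b)*tr(b^2 a b) - tr(b^2 a)   [square of b] = y^3*z - x*y^2 - 2*y*z + x
and tr(b a b^3 a) = tr(b)*tr(a b a b^2) - tr(a b a b)   [square of b] = y^2*z^2 - x*y*z - y^2 - z^2 + 2
next, tr(a b^3 a^-1 b) = tr(b a b^3)*tr(a) - tr(b a b^3 a)   [inverse elimination on a] = x*y^3*z - x^2*y^2 - y^2*z^2 - x*y*z + x^2 + y^2 + z^2 - 2
and tr(b^2 a^-1 b^-1 a b) = tr(a b^3 a^-1)*tr(b) - tr(a b^3 a^-1 b)   [inverse elimination on b] = -x*y^3*z + x^2*y^2 + y^4 + y^2*z^2 + x*y*z - x^2 - 4*y^2 - z^2 + 2
tr(b a b a b^2 a) = tr(b)*tr(a b a b a b) - tr(a b a b a)   [square of b] = y*z^3 - x*z^2 - 2*y*z + x
next, tr(a b a b^2 a^-1 b) = tr(b a b a b^2)*tr(a) - tr(b a b a b^2 a)   [inverse elimination on a] = x*y^2*z^2 - x^2*y*z - y*z^3 - x*y^2 + 2*y*z + x
and tr(b^2 a^-1 b^-1 a b a) = tr(a b a b^2 a^-1)*tr(b) - tr(a b a b^2 a^-1 b)   [inverse elimination on b] = -x*y^2*z^2 + x^2*y*z + y^3*z + y*z^3 - 3*y*z - x
next, tr(a^-1 b^-1 a b a^-1 b^2) = tr(b^2 a^-1 b^-1 a b)*tr(a) - tr(b^2 a^-1 b^-1 a b a)   [inverse elimination on a] = -x^2*y^3*z + x^3*y^2 + x*y^4 + 2*x*y^2*z^2 - y^3*z - y*z^3 - x^3 - 4*x*y^2 - x*z^2 + 3*y*z + 3*x
assemble the triple (tr(r) - 2; tr(r a) - x; tr(r b) - y)

-x^2*y^2*z + x^3*y + x*y^3 + 2*x*y*z^2 - x^2*z - y^2*z - z^3 - 3*x*y + 3*z - 2; -x + y; -x^2*y^3*z + x^3*y^2 + x*y^4 + 2*x*y^2*z^2 - y^3*z - y*z^3 - x^3 - 4*x*y^2 - x*z^2 + 3*y*z + 3*x - y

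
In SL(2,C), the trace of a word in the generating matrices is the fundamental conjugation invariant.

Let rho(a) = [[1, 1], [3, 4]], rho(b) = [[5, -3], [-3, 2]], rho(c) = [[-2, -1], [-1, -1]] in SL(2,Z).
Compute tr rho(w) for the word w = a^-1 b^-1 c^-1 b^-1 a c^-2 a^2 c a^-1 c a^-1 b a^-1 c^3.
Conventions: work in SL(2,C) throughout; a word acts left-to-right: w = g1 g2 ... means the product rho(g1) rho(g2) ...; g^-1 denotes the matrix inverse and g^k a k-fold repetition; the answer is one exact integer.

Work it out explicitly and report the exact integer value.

42719101

rho(a^-1) = [[4, -1], [-3, 1]]
... * rho(b^-1) = [[2, 3], [3, 5]]  ->  [[5, 7], [-3, -4]]
... * rho(c^-1) = [[-1, 1], [1, -2]]  ->  [[2, -9], [-1, 5]]
... * rho(b^-1) = [[2, 3], [3, 5]]  ->  [[-23, -39], [13, 22]]
... * rho(a) = [[1, 1], [3, 4]]  ->  [[-140, -179], [79, 101]]
... * rho(c^-1) = [[-1, 1], [1, -2]]  ->  [[-39, 218], [22, -123]]
... * rho(c^-1) = [[-1, 1], [1, -2]]  ->  [[257, -475], [-145, 268]]
... * rho(a) = [[1, 1], [3, 4]]  ->  [[-1168, -1643], [659, 927]]
... * rho(a) = [[1, 1], [3, 4]]  ->  [[-6097, -7740], [3440, 4367]]
... * rho(c) = [[-2, -1], [-1, -1]]  ->  [[19934, 13837], [-11247, -7807]]
... * rho(a^-1) = [[4, -1], [-3, 1]]  ->  [[38225, -6097], [-21567, 3440]]
... * rho(c) = [[-2, -1], [-1, -1]]  ->  [[-70353, -32128], [39694, 18127]]
... * rho(a^-1) = [[4, -1], [-3, 1]]  ->  [[-185028, 38225], [104395, -21567]]
... * rho(b) = [[5, -3], [-3, 2]]  ->  [[-1039815, 631534], [586676, -356319]]
... * rho(a^-1) = [[4, -1], [-3, 1]]  ->  [[-6053862, 1671349], [3415661, -942995]]
... * rho(c) = [[-2, -1], [-1, -1]]  ->  [[10436375, 4382513], [-5888327, -2472666]]
... * rho(c) = [[-2, -1], [-1, -1]]  ->  [[-25255263, -14818888], [14249320, 8360993]]
... * rho(c) = [[-2, -1], [-1, -1]]  ->  [[65329414, 40074151], [-36859633, -22610313]]
tr = 65329414 + -22610313 = 42719101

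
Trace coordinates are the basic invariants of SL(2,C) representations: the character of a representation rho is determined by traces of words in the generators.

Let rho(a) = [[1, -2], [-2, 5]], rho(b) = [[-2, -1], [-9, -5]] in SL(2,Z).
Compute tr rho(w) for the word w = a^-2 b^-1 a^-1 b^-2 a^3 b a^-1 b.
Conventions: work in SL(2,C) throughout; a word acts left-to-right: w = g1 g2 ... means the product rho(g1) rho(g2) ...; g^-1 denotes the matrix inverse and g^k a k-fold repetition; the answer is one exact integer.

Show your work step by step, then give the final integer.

rho(a^-1) = [[5, 2], [2, 1]]
... * rho(a^-1) = [[5, 2], [2, 1]]  ->  [[29, 12], [12, 5]]
... * rho(b^-1) = [[-5, 1], [9, -2]]  ->  [[-37, 5], [-15, 2]]
... * rho(a^-1) = [[5, 2], [2, 1]]  ->  [[-175, -69], [-71, -28]]
... * rho(b^-1) = [[-5, 1], [9, -2]]  ->  [[254, -37], [103, -15]]
... * rho(b^-1) = [[-5, 1], [9, -2]]  ->  [[-1603, 328], [-650, 133]]
... * rho(a) = [[1, -2], [-2, 5]]  ->  [[-2259, 4846], [-916, 1965]]
... * rho(a) = [[1, -2], [-2, 5]]  ->  [[-11951, 28748], [-4846, 11657]]
... * rho(a) = [[1, -2], [-2, 5]]  ->  [[-69447, 167642], [-28160, 67977]]
... * rho(b) = [[-2, -1], [-9, -5]]  ->  [[-1369884, -768763], [-555473, -311725]]
... * rho(a^-1) = [[5, 2], [2, 1]]  ->  [[-8386946, -3508531], [-3400815, -1422671]]
... * rho(b) = [[-2, -1], [-9, -5]]  ->  [[48350671, 25929601], [19605669, 10514170]]
tr = 48350671 + 10514170 = 58864841

58864841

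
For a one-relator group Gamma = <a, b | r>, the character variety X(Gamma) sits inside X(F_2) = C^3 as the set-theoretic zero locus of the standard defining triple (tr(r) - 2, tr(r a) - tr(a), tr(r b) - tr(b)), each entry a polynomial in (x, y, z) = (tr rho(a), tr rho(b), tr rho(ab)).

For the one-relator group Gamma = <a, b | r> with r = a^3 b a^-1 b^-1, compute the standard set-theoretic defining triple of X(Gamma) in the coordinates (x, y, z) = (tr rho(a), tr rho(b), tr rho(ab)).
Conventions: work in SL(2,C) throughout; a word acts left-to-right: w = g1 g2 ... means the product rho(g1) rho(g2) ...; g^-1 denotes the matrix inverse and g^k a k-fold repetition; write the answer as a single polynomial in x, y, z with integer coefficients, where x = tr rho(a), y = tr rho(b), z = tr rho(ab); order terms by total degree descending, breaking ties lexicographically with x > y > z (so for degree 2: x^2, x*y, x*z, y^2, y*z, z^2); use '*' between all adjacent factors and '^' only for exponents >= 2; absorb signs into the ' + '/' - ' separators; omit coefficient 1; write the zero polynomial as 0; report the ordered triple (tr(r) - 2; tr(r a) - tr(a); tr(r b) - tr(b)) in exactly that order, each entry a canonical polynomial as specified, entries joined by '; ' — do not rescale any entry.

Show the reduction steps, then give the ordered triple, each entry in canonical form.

tr(a^2 b) = tr(a) tr(b a) - tr(b) = x*z - y
tr(a^2) = tr(a) tr(a) - tr(1) = x^2 - 2
next, tr(a b^2 a) = tr(b) tr(a^2 b) - tr(a^2) = x*y*z - x^2 - y^2 + 2
next, tr(a b^2) = tr(b) tr(a b) - tr(a) = y*z - x
next, tr(b a^3 b) = tr(a) tr(a b^2 a) - tr(a b^2) = x^2*y*z - x^3 - x*y^2 - y*z + 3*x
and tr(b a b a) = tr(b a) tr(b a) - tr(1) = z^2 - 2
and tr(b a b a^2) = tr(a) tr(b a b a) - tr(b a b) = x*z^2 - y*z - x
next, tr(b a^3 b a) = tr(a) tr(b a b a^2) - tr(b a b a) = x^2*z^2 - x*y*z - x^2 - z^2 + 2
tr(a^3 b a^-1 b) = tr(b a^3 b) tr(a) - tr(b a^3 b a) = x^3*y*z - x^4 - x^2*y^2 - x^2*z^2 + 4*x^2 + z^2 - 2
tr(a^3 b a^-1 b^-1) = tr(a^3 b a^-1) tr(b) - tr(a^3 b a^-1 b) = -x^3*y*z + x^4 + x^2*y^2 + x^2*z^2 + x*y*z - 4*x^2 - y^2 - z^2 + 2
tr(a^3) = tr(a) tr(a^2) - tr(a) = x^3 - 3*x
tr(a^4) = tr(a) tr(a^3) - tr(a^2) = x^4 - 4*x^2 + 2
and tr(a b a^2) = tr(a) tr(b a^2) - tr(b a) = x^2*z - x*y - z
and tr(a^3 b a) = tr(a) tr(a b a^2) - tr(a b a) = x^3*z - x^2*y - 2*x*z + y
tr(a^4 b a) = tr(a) tr(a^3 b a) - tr(a^3 b) = x^4*z - x^3*y - 3*x^2*z + 2*x*y + z
tr(a^4 b a b) = tr(a) tr(b a b a^3) - tr(b a b a^2) = x^3*z^2 - x^2*y*z - x^3 - 2*x*z^2 + y*z + 3*x
and tr(b^-1 a^4 b a) = tr(a^4 b a) tr(b) - tr(a^4 b a b) = x^4*y*z - x^3*y^2 - x^3*z^2 - 2*x^2*y*z + x^3 + 2*x*y^2 + 2*x*z^2 - 3*x
tr(a^3 b a^-1 b^-1 a) = tr(b^-1 a^4 b) tr(a) - tr(b^-1 a^4 b a) = -x^4*y*z + x^5 + x^3*y^2 + x^3*z^2 + 2*x^2*y*z - 5*x^3 - 2*x*y^2 - 2*x*z^2 + 5*x
assemble the triple (tr(r) - 2; tr(r a) - x; tr(r b) - y)

-x^3*y*z + x^4 + x^2*y^2 + x^2*z^2 + x*y*z - 4*x^2 - y^2 - z^2; -x^4*y*z + x^5 + x^3*y^2 + x^3*z^2 + 2*x^2*y*z - 5*x^3 - 2*x*y^2 - 2*x*z^2 + 4*x; x*z - 2*y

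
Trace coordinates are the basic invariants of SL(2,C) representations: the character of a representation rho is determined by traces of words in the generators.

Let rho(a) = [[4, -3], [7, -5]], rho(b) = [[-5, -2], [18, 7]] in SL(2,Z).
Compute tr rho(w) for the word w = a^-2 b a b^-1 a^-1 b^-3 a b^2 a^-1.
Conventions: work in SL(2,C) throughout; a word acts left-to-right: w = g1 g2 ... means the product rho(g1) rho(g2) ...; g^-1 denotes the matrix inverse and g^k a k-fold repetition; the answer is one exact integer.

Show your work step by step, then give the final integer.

rho(a^-1) = [[-5, 3], [-7, 4]]
... * rho(a^-1) = [[-5, 3], [-7, 4]]  ->  [[4, -3], [7, -5]]
... * rho(b) = [[-5, -2], [18, 7]]  ->  [[-74, -29], [-125, -49]]
... * rho(a) = [[4, -3], [7, -5]]  ->  [[-499, 367], [-843, 620]]
... * rho(b^-1) = [[7, 2], [-18, -5]]  ->  [[-10099, -2833], [-17061, -4786]]
... * rho(a^-1) = [[-5, 3], [-7, 4]]  ->  [[70326, -41629], [118807, -70327]]
... * rho(b^-1) = [[7, 2], [-18, -5]]  ->  [[1241604, 348797], [2097535, 589249]]
... * rho(b^-1) = [[7, 2], [-18, -5]]  ->  [[2412882, 739223], [4076263, 1248825]]
... * rho(b^-1) = [[7, 2], [-18, -5]]  ->  [[3584160, 1129649], [6054991, 1908401]]
... * rho(a) = [[4, -3], [7, -5]]  ->  [[22244183, -16400725], [37578771, -27706978]]
... * rho(b) = [[-5, -2], [18, 7]]  ->  [[-406433965, -159293441], [-686619459, -269106388]]
... * rho(b) = [[-5, -2], [18, 7]]  ->  [[-835112113, -302186157], [-1410817689, -510505798]]
... * rho(a^-1) = [[-5, 3], [-7, 4]]  ->  [[6290863664, -3714080967], [10627629031, -6274476259]]
tr = 6290863664 + -6274476259 = 16387405

16387405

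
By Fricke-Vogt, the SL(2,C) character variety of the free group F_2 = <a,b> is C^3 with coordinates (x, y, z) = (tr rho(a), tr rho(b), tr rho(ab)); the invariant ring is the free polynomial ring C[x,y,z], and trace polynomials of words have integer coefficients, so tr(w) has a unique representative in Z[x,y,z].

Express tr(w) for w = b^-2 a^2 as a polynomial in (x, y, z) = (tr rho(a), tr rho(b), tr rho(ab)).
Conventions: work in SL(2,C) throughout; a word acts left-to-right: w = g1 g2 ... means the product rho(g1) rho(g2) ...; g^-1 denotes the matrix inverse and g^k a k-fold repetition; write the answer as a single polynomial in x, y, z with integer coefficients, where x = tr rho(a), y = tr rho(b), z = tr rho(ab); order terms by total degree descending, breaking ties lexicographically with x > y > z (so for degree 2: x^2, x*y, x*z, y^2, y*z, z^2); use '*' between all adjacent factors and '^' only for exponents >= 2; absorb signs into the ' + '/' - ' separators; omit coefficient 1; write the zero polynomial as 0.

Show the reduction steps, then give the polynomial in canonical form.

tr(a^2) = tr(a) tr(a) - tr(1)  (reduce the a square) = x^2 - 2
tr(a^2 b) = tr(a) tr(b a) - tr(b)  (reduce the a square) = x*z - y
tr(a^2 b^-1) = tr(a^2) tr(b) - tr(a^2 b)  (eliminate b^-1) = x^2*y - x*z - y
tr(b^-2 a^2) = tr(a^2 b^-1) tr(b) - tr(a^2)  (eliminate b^-1) = x^2*y^2 - x*y*z - x^2 - y^2 + 2

x^2*y^2 - x*y*z - x^2 - y^2 + 2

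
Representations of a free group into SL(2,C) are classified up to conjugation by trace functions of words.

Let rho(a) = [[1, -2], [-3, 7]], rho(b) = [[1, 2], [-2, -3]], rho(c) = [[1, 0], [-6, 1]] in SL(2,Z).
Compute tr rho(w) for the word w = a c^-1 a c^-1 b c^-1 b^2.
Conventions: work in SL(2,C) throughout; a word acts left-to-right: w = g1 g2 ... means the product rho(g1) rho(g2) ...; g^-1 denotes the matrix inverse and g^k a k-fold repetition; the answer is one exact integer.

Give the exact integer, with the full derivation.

rho(a) = [[1, -2], [-3, 7]]
... * rho(c^-1) = [[1, 0], [6, 1]]  ->  [[-11, -2], [39, 7]]
... * rho(a) = [[1, -2], [-3, 7]]  ->  [[-5, 8], [18, -29]]
... * rho(c^-1) = [[1, 0], [6, 1]]  ->  [[43, 8], [-156, -29]]
... * rho(b) = [[1, 2], [-2, -3]]  ->  [[27, 62], [-98, -225]]
... * rho(c^-1) = [[1, 0], [6, 1]]  ->  [[399, 62], [-1448, -225]]
... * rho(b) = [[1, 2], [-2, -3]]  ->  [[275, 612], [-998, -2221]]
... * rho(b) = [[1, 2], [-2, -3]]  ->  [[-949, -1286], [3444, 4667]]
tr = -949 + 4667 = 3718

3718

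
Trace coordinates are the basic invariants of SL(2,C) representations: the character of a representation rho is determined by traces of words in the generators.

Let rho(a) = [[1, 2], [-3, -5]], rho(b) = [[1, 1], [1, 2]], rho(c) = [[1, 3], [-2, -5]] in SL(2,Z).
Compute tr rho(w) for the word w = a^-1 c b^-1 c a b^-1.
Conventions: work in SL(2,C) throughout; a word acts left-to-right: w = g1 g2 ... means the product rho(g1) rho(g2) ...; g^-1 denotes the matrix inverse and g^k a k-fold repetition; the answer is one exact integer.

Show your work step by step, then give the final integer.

5

rho(a^-1) = [[-5, -2], [3, 1]]
... * rho(c) = [[1, 3], [-2, -5]]  ->  [[-1, -5], [1, 4]]
... * rho(b^-1) = [[2, -1], [-1, 1]]  ->  [[3, -4], [-2, 3]]
... * rho(c) = [[1, 3], [-2, -5]]  ->  [[11, 29], [-8, -21]]
... * rho(a) = [[1, 2], [-3, -5]]  ->  [[-76, -123], [55, 89]]
... * rho(b^-1) = [[2, -1], [-1, 1]]  ->  [[-29, -47], [21, 34]]
tr = -29 + 34 = 5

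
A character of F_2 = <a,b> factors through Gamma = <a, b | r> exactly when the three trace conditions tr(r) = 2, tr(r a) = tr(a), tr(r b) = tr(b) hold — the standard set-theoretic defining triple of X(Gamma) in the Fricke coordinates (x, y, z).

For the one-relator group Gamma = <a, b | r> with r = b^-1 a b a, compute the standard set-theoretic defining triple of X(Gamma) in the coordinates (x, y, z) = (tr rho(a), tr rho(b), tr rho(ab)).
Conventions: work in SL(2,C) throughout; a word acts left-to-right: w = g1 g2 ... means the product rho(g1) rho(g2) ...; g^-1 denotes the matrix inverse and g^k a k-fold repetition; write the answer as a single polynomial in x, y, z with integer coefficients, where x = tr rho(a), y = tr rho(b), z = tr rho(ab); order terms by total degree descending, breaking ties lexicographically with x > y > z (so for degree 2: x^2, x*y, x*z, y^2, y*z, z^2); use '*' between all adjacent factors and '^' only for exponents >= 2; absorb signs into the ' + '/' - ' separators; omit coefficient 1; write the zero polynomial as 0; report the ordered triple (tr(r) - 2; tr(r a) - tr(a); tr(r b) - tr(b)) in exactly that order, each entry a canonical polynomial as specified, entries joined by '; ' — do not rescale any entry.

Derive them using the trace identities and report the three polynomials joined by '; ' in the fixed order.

x*y*z - y^2 - z^2; x^2*y*z - x*y^2 - x*z^2; x*z - 2*y

tr(a b a) = tr(a) * tr(b a) - tr(b)  (reduce the a square) = x*z - y
tr(a b a b) = tr(a b) * tr(a b) - tr(1)  (split on a) = z^2 - 2
tr(b^-1 a b a) = tr(a b a) * tr(b) - tr(a b a b)  (eliminate b^-1) = x*y*z - y^2 - z^2 + 2
tr(a b a^2) = tr(a) * tr(a b a) - tr(a b)  (reduce the a square) = x^2*z - x*y - z
tr(b a b) = tr(b) * tr(a b) - tr(a)  (reduce the b square) = y*z - x
tr(a b a^2 b) = tr(a) * tr(b a b a) - tr(b a b)  (reduce the a square) = x*z^2 - y*z - x
tr(b^-1 a b a^2) = tr(a b a^2) * tr(b) - tr(a b a^2 b)  (eliminate b^-1) = x^2*y*z - x*y^2 - x*z^2 + x
assemble the triple (tr(r) - 2; tr(r a) - x; tr(r b) - y)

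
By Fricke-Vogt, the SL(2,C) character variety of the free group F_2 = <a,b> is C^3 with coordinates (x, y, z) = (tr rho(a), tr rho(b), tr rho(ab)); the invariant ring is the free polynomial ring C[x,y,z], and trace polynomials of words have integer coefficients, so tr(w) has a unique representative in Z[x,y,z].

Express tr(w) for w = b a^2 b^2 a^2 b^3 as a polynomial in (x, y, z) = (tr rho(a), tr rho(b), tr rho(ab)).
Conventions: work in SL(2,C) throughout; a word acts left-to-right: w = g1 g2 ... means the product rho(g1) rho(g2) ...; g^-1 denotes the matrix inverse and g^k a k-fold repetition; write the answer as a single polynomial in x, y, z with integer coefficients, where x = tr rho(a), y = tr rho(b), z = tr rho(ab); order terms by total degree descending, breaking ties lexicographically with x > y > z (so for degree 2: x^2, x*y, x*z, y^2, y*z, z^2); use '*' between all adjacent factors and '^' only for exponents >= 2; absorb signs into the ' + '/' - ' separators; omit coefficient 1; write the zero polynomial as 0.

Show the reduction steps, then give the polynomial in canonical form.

x^2*y^4*z^2 - 2*x^3*y^3*z - 2*x*y^5*z + x^4*y^2 + 2*x^2*y^4 - 2*x^2*y^2*z^2 + y^6 + 3*x^3*y*z + 8*x*y^3*z - x^4 - 7*x^2*y^2 - 6*y^4 - 6*x*y*z + 4*x^2 + 9*y^2 - 2

trace(b a b a) = trace(b a)*trace(b a) - trace(1)   [split at a repeated b] = z^2 - 2
so trace(b a b) = trace(b)*trace(a b) - trace(a)   [square of b] = y*z - x
trace(b a^2 b a) = trace(a)*trace(b a b a) - trace(b a b)   [square of a] = x*z^2 - y*z - x
trace(b^2) = trace(b)*trace(b) - trace(1)   [square of b] = y^2 - 2
reduce: trace(b a^2 b) = trace(a)*trace(b^2 a) - trace(b^2)   [square of a] = x*y*z - x^2 - y^2 + 2
so trace(a^2 b a^2 b) = trace(a)*trace(b a^2 b a) - trace(b a^2 b)   [square of a] = x^2*z^2 - 2*x*y*z + y^2 - 2
trace(a b a) = trace(a)*trace(b a) - trace(b)   [square of a] = x*z - y
trace(b a^3) = trace(a)*trace(a b a) - trace(a b)   [square of a] = x^2*z - x*y - z
trace(a^2 b a^2) = trace(a)*trace(b a^3) - trace(b a^2)   [square of a] = x^3*z - x^2*y - 2*x*z + y
trace(b a^2 b a^2 b) = trace(b)*trace(a^2 b a^2 b) - trace(a^2 b a^2)   [square of b] = x^2*y*z^2 - x^3*z - 2*x*y^2*z + x^2*y + y^3 + 2*x*z - 3*y
reduce: trace(a^2 b a^2 b^3) = trace(b)*trace(b a^2 b a^2 b) - trace(b a^2 b a^2)   [square of b] = x^2*y^2*z^2 - x^3*y*z - 2*x*y^3*z + x^2*y^2 - x^2*z^2 + y^4 + 4*x*y*z - 4*y^2 + 2
so trace(a^2 b^4 a^2 b) = trace(b)*trace(a^2 b a^2 b^3) - trace(a^2 b a^2 b^2)   [square of b] = x^2*y^3*z^2 - x^3*y^2*z - 2*x*y^4*z + x^2*y^3 - 2*x^2*y*z^2 + y^5 + x^3*z + 6*x*y^2*z - x^2*y - 5*y^3 - 2*x*z + 5*y
trace(a^2) = trace(a)*trace(a) - trace(1)   [square of a] = x^2 - 2
trace(a^3) = trace(a)*trace(a^2) - trace(a)   [square of a] = x^3 - 3*x
so trace(a^4) = trace(a)*trace(a^3) - trace(a^2)   [square of a] = x^4 - 4*x^2 + 2
trace(b a^4 b) = trace(b)*trace(a^4 b) - trace(a^4)   [square of b] = x^3*y*z - x^4 - x^2*y^2 - 2*x*y*z + 4*x^2 + y^2 - 2
reduce: trace(b a^4 b^2) = trace(b)*trace(b a^4 b) - trace(b a^4)   [square of b] = x^3*y^2*z - x^4*y - x^2*y^3 - x^3*z - 2*x*y^2*z + 5*x^2*y + y^3 + 2*x*z - 3*y
so trace(a^2 b^4 a^2) = trace(b)*trace(b a^4 b^2) - trace(b a^4 b)   [square of b] = x^3*y^3*z - x^4*y^2 - x^2*y^4 - 2*x^3*y*z - 2*x*y^3*z + x^4 + 6*x^2*y^2 + y^4 + 4*x*y*z - 4*x^2 - 4*y^2 + 2
trace(b a^2 b^2 a^2 b^3) = trace(b)*trace(a^2 b^4 a^2 b) - trace(a^2 b^4 a^2)   [square of b] = x^2*y^4*z^2 - 2*x^3*y^3*z - 2*x*y^5*z + x^4*y^2 + 2*x^2*y^4 - 2*x^2*y^2*z^2 + y^6 + 3*x^3*y*z + 8*x*y^3*z - x^4 - 7*x^2*y^2 - 6*y^4 - 6*x*y*z + 4*x^2 + 9*y^2 - 2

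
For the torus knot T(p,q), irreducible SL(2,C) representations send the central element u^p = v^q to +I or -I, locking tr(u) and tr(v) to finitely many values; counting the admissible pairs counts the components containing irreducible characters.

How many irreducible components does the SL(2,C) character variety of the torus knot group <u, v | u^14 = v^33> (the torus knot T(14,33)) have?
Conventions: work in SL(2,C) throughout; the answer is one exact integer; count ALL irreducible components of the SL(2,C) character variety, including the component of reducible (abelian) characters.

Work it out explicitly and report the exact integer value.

209

For T(14,33): irreducibility forces the central element u^14 = v^33 to one of +I, -I.
On an irreducible component, tr(u) is locked at 2*cos(pi*alpha/14) for some alpha in 1..13, and tr(v) at 2*cos(pi*beta/33) for some beta in 1..32.
u^14 = (-1)^alpha I and v^33 = (-1)^beta I must agree, so alpha and beta have equal parity.
Counting: 7 odd alphas x 16 odd betas + 6 even alphas x 16 even betas = 112 + 96 = 208.
components with irreducible characters: 208; plus the single component of reducible (abelian) characters: total 209.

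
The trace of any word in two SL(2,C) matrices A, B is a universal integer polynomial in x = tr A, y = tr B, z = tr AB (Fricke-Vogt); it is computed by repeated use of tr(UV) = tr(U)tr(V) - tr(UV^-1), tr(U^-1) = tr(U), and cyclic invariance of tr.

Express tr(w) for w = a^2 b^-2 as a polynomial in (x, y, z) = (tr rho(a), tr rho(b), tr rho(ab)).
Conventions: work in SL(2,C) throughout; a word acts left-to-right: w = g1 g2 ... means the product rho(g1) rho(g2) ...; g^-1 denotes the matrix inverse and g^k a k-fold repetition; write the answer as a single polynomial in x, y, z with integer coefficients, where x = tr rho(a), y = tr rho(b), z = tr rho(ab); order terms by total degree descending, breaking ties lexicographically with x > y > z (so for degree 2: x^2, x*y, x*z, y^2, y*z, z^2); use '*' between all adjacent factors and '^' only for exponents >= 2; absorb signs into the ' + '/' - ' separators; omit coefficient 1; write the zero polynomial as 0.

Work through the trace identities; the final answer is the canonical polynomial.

tr(a^2) = tr(a)*tr(a) - tr(1)  (reduce the a square) = x^2 - 2
tr(a^2 b) = tr(a)*tr(b a) - tr(b)  (reduce the a square) = x*z - y
tr(a^2 b^-1) = tr(a^2)*tr(b) - tr(a^2 b)  (eliminate b^-1) = x^2*y - x*z - y
tr(a^2 b^-2) = tr(a^2 b^-1)*tr(b) - tr(a^2)  (eliminate b^-1) = x^2*y^2 - x*y*z - x^2 - y^2 + 2

x^2*y^2 - x*y*z - x^2 - y^2 + 2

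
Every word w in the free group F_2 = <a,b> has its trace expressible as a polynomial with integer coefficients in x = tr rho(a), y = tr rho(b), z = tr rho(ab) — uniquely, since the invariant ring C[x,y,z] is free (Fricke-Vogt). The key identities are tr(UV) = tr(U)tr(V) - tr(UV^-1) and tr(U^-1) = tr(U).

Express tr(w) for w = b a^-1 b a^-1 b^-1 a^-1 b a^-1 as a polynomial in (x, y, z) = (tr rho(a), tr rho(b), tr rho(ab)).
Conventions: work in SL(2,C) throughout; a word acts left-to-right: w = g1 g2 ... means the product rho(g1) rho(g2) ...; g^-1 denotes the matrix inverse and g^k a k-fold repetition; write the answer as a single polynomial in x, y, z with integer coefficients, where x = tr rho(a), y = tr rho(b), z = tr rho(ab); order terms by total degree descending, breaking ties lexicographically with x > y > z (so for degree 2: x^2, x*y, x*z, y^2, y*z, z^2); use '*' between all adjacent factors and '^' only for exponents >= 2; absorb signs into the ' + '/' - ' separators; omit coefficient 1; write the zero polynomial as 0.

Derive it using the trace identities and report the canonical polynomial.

x^3*y^3*z - x^2*y^4 - 3*x^2*y^2*z^2 + 2*x*y^3*z + 3*x*y*z^3 + 2*x^2*y^2 - y^2*z^2 - z^4 - 6*x*y*z + y^2 + 4*z^2 - 2

tr(b^2) = tr(b) * tr(b) - tr(1)   [square of b] = y^2 - 2
tr(b^2 a) = tr(b) * tr(a b) - tr(a)   [square of b] = y*z - x
and tr(b a^-1 b) = tr(b^2) * tr(a) - tr(b^2 a)   [inverse elimination on a] = x*y^2 - y*z - x
tr(b a b a) = tr(b a) * tr(b a) - tr(1)   [split at a repeated b] = z^2 - 2
and tr(b a^-1 b a) = tr(b a b) * tr(a) - tr(b a b a)   [inverse elimination on a] = x*y*z - x^2 - z^2 + 2
tr(a^-1 b a^-1 b) = tr(b a^-1 b) * tr(a) - tr(b a^-1 b a)   [inverse elimination on a] = x^2*y^2 - 2*x*y*z + z^2 - 2
tr(a^-1 b a^-1 b a^-1) = tr(a^-1 b a^-1 b) * tr(a) - tr(a^-1 b a^-1 b a)   [inverse elimination on a] = x^3*y^2 - 2*x^2*y*z - x*y^2 + x*z^2 + y*z - x
tr(a^2 b) = tr(a) * tr(b a) - tr(b)   [square of a] = x*z - y
next, tr(a^2) = tr(a) * tr(a) - tr(1)   [square of a] = x^2 - 2
and tr(b a^2 b) = tr(b) * tr(a^2 b) - tr(a^2)   [square of b] = x*y*z - x^2 - y^2 + 2
tr(a b^3 a) = tr(b) * tr(b a^2 b) - tr(b a^2)   [square of b] = x*y^2*z - x^2*y - y^3 - x*z + 3*y
tr(b a b a b) = tr(b) * tr(a b a b) - tr(a b a)   [square of b] = y*z^2 - x*z - y
tr(a b^3 a b) = tr(b) * tr(b a b a b) - tr(b a b a)   [square of b] = y^2*z^2 - x*y*z - y^2 - z^2 + 2
tr(b a b^-1 a b^2) = tr(a b^3 a) * tr(b) - tr(a b^3 a b)   [inverse elimination on b] = x*y^3*z - x^2*y^2 - y^4 - y^2*z^2 + 4*y^2 + z^2 - 2
tr(b^2 a b) = tr(b) * tr(a b^2) - tr(a b)   [square of b] = y^2*z - x*y - z
tr(a b^2 a b a) = tr(a) * tr(b^2 a b a) - tr(b^2 a b)   [square of a] = x*y*z^2 - x^2*z - y^2*z + z
and tr(a b a b a b) = tr(b a) * tr(b a b a) - tr(b^-1 a^-1)   [split at a repeated b] = z^3 - 3*z
tr(a b a b a) = tr(a) * tr(b a b a) - tr(b a b)   [square of a] = x*z^2 - y*z - x
and tr(a b^2 a b a b) = tr(b) * tr(a b a b a b) - tr(a b a b a)   [square of b] = y*z^3 - x*z^2 - 2*y*z + x
tr(b a b^-1 a b^2 a) = tr(a b^2 a b a) * tr(b) - tr(a b^2 a b a b)   [inverse elimination on b] = x*y^2*z^2 - x^2*y*z - y^3*z - y*z^3 + x*z^2 + 3*y*z - x
and tr(b a^-1 b a b^-1 a b) = tr(b a b^-1 a b^2) * tr(a) - tr(b a b^-1 a b^2 a)   [inverse elimination on a] = x^2*y^3*z - x^3*y^2 - x*y^4 - 2*x*y^2*z^2 + x^2*y*z + y^3*z + y*z^3 + 4*x*y^2 - 3*y*z - x
next, tr(a^2 b a) = tr(a) * tr(a b a) - tr(a b)   [square of a] = x^2*z - x*y - z
tr(a b a b^2 a) = tr(b) * tr(a^2 b a b) - tr(a^2 b a)   [square of b] = x*y*z^2 - x^2*z - y^2*z + z
next, tr(b a b^-1 a b a b) = tr(a b a b^2 a) * tr(b) - tr(a b a b^2 a b)   [inverse elimination on b] = x*y^2*z^2 - x^2*y*z - y^3*z - y*z^3 + x*z^2 + 3*y*z - x
tr(a b a b a b a) = tr(a) * tr(b a b a b a) - tr(b a b a b)   [square of a] = x*z^3 - y*z^2 - 2*x*z + y
tr(a b a b a b a b) = tr(a b) * tr(a b a b a b) - tr(a^-1 b^-1 a^-1 b^-1)   [split at a repeated a] = z^4 - 4*z^2 + 2
tr(b a b^-1 a b a b a) = tr(a b a b a b a) * tr(b) - tr(a b a b a b a b)   [inverse elimination on b] = x*y*z^3 - y^2*z^2 - z^4 - 2*x*y*z + y^2 + 4*z^2 - 2
tr(b a^-1 b a b^-1 a b a) = tr(b a b^-1 a b a b) * tr(a) - tr(b a b^-1 a b a b a)   [inverse elimination on a] = x^2*y^2*z^2 - x^3*y*z - x*y^3*z - 2*x*y*z^3 + x^2*z^2 + y^2*z^2 + z^4 + 5*x*y*z - x^2 - y^2 - 4*z^2 + 2
tr(b^-1 a b a^-1 b a^-1 b a) = tr(b a^-1 b a b^-1 a b) * tr(a) - tr(b a^-1 b a b^-1 a b a)   [inverse elimination on a] = x^3*y^3*z - x^4*y^2 - x^2*y^4 - 3*x^2*y^2*z^2 + 2*x^3*y*z + 2*x*y^3*z + 3*x*y*z^3 + 4*x^2*y^2 - x^2*z^2 - y^2*z^2 - z^4 - 8*x*y*z + y^2 + 4*z^2 - 2
and tr(b a^-1 b a^-1 b a^-1 b^-1 a) = tr(b^-1 a b a^-1 b a^-1 b) * tr(a) - tr(b^-1 a b a^-1 b a^-1 b a)   [inverse elimination on a] = -x^3*y^3*z + x^4*y^2 + x^2*y^4 + 3*x^2*y^2*z^2 - 2*x^3*y*z - 2*x*y^3*z - 3*x*y*z^3 - 3*x^2*y^2 + x^2*z^2 + y^2*z^2 + z^4 + 7*x*y*z - x^2 - y^2 - 4*z^2 + 2
and tr(b a^-1 b a^-1 b^-1 a^-1 b a^-1) = tr(b a^-1 b a^-1 b a^-1 b^-1) * tr(a) - tr(b a^-1 b a^-1 b a^-1 b^-1 a)   [inverse elimination on a] = x^3*y^3*z - x^2*y^4 - 3*x^2*y^2*z^2 + 2*x*y^3*z + 3*x*y*z^3 + 2*x^2*y^2 - y^2*z^2 - z^4 - 6*x*y*z + y^2 + 4*z^2 - 2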